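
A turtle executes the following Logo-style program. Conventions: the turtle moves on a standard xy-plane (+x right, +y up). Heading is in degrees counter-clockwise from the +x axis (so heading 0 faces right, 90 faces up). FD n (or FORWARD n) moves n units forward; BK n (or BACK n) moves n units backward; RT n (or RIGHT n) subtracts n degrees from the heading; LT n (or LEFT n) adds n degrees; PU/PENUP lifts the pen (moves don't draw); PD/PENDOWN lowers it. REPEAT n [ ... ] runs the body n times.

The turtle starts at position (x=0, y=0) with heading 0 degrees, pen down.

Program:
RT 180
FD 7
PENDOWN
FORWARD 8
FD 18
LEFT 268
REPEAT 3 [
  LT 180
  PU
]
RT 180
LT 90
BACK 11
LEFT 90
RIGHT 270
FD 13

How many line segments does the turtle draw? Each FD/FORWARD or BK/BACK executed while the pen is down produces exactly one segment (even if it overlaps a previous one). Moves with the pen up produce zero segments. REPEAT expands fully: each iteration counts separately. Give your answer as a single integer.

Executing turtle program step by step:
Start: pos=(0,0), heading=0, pen down
RT 180: heading 0 -> 180
FD 7: (0,0) -> (-7,0) [heading=180, draw]
PD: pen down
FD 8: (-7,0) -> (-15,0) [heading=180, draw]
FD 18: (-15,0) -> (-33,0) [heading=180, draw]
LT 268: heading 180 -> 88
REPEAT 3 [
  -- iteration 1/3 --
  LT 180: heading 88 -> 268
  PU: pen up
  -- iteration 2/3 --
  LT 180: heading 268 -> 88
  PU: pen up
  -- iteration 3/3 --
  LT 180: heading 88 -> 268
  PU: pen up
]
RT 180: heading 268 -> 88
LT 90: heading 88 -> 178
BK 11: (-33,0) -> (-22.007,-0.384) [heading=178, move]
LT 90: heading 178 -> 268
RT 270: heading 268 -> 358
FD 13: (-22.007,-0.384) -> (-9.015,-0.838) [heading=358, move]
Final: pos=(-9.015,-0.838), heading=358, 3 segment(s) drawn
Segments drawn: 3

Answer: 3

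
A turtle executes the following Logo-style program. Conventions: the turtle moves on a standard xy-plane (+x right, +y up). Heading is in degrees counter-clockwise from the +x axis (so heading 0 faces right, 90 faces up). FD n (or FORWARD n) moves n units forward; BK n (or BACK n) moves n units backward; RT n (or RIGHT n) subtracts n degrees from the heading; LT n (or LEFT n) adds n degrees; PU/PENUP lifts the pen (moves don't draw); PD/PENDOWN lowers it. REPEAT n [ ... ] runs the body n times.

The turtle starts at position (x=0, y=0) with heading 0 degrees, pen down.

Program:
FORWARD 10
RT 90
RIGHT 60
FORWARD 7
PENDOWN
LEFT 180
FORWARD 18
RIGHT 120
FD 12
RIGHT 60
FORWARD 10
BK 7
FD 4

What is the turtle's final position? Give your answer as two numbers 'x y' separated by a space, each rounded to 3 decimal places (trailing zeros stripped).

Executing turtle program step by step:
Start: pos=(0,0), heading=0, pen down
FD 10: (0,0) -> (10,0) [heading=0, draw]
RT 90: heading 0 -> 270
RT 60: heading 270 -> 210
FD 7: (10,0) -> (3.938,-3.5) [heading=210, draw]
PD: pen down
LT 180: heading 210 -> 30
FD 18: (3.938,-3.5) -> (19.526,5.5) [heading=30, draw]
RT 120: heading 30 -> 270
FD 12: (19.526,5.5) -> (19.526,-6.5) [heading=270, draw]
RT 60: heading 270 -> 210
FD 10: (19.526,-6.5) -> (10.866,-11.5) [heading=210, draw]
BK 7: (10.866,-11.5) -> (16.928,-8) [heading=210, draw]
FD 4: (16.928,-8) -> (13.464,-10) [heading=210, draw]
Final: pos=(13.464,-10), heading=210, 7 segment(s) drawn

Answer: 13.464 -10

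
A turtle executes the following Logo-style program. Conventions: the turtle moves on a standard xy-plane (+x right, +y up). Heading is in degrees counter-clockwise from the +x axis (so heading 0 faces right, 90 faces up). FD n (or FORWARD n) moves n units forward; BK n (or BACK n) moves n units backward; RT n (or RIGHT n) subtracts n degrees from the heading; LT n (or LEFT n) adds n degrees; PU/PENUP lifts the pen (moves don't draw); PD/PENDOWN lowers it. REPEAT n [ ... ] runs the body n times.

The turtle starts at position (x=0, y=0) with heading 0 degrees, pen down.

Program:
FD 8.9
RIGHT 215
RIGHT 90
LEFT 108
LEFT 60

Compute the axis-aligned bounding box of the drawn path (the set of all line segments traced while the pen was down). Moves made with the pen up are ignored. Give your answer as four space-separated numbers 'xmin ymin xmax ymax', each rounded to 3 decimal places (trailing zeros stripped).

Executing turtle program step by step:
Start: pos=(0,0), heading=0, pen down
FD 8.9: (0,0) -> (8.9,0) [heading=0, draw]
RT 215: heading 0 -> 145
RT 90: heading 145 -> 55
LT 108: heading 55 -> 163
LT 60: heading 163 -> 223
Final: pos=(8.9,0), heading=223, 1 segment(s) drawn

Segment endpoints: x in {0, 8.9}, y in {0}
xmin=0, ymin=0, xmax=8.9, ymax=0

Answer: 0 0 8.9 0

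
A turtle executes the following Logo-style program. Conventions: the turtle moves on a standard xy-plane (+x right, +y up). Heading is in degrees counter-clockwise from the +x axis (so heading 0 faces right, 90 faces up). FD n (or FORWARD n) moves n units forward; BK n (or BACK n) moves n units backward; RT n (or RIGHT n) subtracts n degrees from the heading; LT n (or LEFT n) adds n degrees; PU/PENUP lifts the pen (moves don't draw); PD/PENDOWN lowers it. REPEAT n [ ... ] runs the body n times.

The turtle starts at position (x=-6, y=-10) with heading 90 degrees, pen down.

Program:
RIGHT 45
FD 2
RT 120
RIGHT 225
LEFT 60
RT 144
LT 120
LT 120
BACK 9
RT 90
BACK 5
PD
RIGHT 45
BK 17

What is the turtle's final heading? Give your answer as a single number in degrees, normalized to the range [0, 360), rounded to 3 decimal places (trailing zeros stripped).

Answer: 81

Derivation:
Executing turtle program step by step:
Start: pos=(-6,-10), heading=90, pen down
RT 45: heading 90 -> 45
FD 2: (-6,-10) -> (-4.586,-8.586) [heading=45, draw]
RT 120: heading 45 -> 285
RT 225: heading 285 -> 60
LT 60: heading 60 -> 120
RT 144: heading 120 -> 336
LT 120: heading 336 -> 96
LT 120: heading 96 -> 216
BK 9: (-4.586,-8.586) -> (2.695,-3.296) [heading=216, draw]
RT 90: heading 216 -> 126
BK 5: (2.695,-3.296) -> (5.634,-7.341) [heading=126, draw]
PD: pen down
RT 45: heading 126 -> 81
BK 17: (5.634,-7.341) -> (2.975,-24.132) [heading=81, draw]
Final: pos=(2.975,-24.132), heading=81, 4 segment(s) drawn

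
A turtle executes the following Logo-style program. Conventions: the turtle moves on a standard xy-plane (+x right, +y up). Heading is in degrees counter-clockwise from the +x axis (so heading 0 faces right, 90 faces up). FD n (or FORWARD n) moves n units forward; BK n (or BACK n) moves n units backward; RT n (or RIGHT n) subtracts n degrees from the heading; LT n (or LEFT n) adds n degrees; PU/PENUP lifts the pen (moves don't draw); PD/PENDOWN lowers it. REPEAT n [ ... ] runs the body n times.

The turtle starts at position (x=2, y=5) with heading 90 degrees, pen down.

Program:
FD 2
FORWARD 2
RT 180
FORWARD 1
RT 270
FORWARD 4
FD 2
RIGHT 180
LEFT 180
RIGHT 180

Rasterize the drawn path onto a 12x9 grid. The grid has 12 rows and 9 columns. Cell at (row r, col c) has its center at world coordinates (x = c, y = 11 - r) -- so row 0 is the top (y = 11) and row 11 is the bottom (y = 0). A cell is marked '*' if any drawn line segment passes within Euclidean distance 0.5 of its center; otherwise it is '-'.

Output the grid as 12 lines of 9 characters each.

Answer: ---------
---------
--*------
--*******
--*------
--*------
--*------
---------
---------
---------
---------
---------

Derivation:
Segment 0: (2,5) -> (2,7)
Segment 1: (2,7) -> (2,9)
Segment 2: (2,9) -> (2,8)
Segment 3: (2,8) -> (6,8)
Segment 4: (6,8) -> (8,8)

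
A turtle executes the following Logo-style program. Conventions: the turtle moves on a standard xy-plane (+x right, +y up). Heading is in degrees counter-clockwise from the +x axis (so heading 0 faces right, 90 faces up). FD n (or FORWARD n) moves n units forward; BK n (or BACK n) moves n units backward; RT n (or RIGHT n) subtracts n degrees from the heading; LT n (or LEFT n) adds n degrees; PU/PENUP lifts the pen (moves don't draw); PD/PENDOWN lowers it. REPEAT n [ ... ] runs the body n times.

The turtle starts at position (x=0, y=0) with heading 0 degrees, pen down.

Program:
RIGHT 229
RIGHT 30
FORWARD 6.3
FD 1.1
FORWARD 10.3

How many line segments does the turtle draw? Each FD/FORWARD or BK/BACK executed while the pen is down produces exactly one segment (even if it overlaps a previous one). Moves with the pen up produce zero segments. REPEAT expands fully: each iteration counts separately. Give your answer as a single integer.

Executing turtle program step by step:
Start: pos=(0,0), heading=0, pen down
RT 229: heading 0 -> 131
RT 30: heading 131 -> 101
FD 6.3: (0,0) -> (-1.202,6.184) [heading=101, draw]
FD 1.1: (-1.202,6.184) -> (-1.412,7.264) [heading=101, draw]
FD 10.3: (-1.412,7.264) -> (-3.377,17.375) [heading=101, draw]
Final: pos=(-3.377,17.375), heading=101, 3 segment(s) drawn
Segments drawn: 3

Answer: 3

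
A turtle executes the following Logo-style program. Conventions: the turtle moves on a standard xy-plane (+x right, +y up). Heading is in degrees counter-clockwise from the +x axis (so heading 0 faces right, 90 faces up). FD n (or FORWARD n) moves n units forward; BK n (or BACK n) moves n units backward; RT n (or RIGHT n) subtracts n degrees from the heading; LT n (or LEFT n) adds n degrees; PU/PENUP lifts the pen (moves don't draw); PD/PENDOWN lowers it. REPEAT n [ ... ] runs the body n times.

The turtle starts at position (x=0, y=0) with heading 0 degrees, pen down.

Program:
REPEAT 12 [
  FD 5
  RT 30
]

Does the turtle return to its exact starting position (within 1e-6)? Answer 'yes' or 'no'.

Answer: yes

Derivation:
Executing turtle program step by step:
Start: pos=(0,0), heading=0, pen down
REPEAT 12 [
  -- iteration 1/12 --
  FD 5: (0,0) -> (5,0) [heading=0, draw]
  RT 30: heading 0 -> 330
  -- iteration 2/12 --
  FD 5: (5,0) -> (9.33,-2.5) [heading=330, draw]
  RT 30: heading 330 -> 300
  -- iteration 3/12 --
  FD 5: (9.33,-2.5) -> (11.83,-6.83) [heading=300, draw]
  RT 30: heading 300 -> 270
  -- iteration 4/12 --
  FD 5: (11.83,-6.83) -> (11.83,-11.83) [heading=270, draw]
  RT 30: heading 270 -> 240
  -- iteration 5/12 --
  FD 5: (11.83,-11.83) -> (9.33,-16.16) [heading=240, draw]
  RT 30: heading 240 -> 210
  -- iteration 6/12 --
  FD 5: (9.33,-16.16) -> (5,-18.66) [heading=210, draw]
  RT 30: heading 210 -> 180
  -- iteration 7/12 --
  FD 5: (5,-18.66) -> (0,-18.66) [heading=180, draw]
  RT 30: heading 180 -> 150
  -- iteration 8/12 --
  FD 5: (0,-18.66) -> (-4.33,-16.16) [heading=150, draw]
  RT 30: heading 150 -> 120
  -- iteration 9/12 --
  FD 5: (-4.33,-16.16) -> (-6.83,-11.83) [heading=120, draw]
  RT 30: heading 120 -> 90
  -- iteration 10/12 --
  FD 5: (-6.83,-11.83) -> (-6.83,-6.83) [heading=90, draw]
  RT 30: heading 90 -> 60
  -- iteration 11/12 --
  FD 5: (-6.83,-6.83) -> (-4.33,-2.5) [heading=60, draw]
  RT 30: heading 60 -> 30
  -- iteration 12/12 --
  FD 5: (-4.33,-2.5) -> (0,0) [heading=30, draw]
  RT 30: heading 30 -> 0
]
Final: pos=(0,0), heading=0, 12 segment(s) drawn

Start position: (0, 0)
Final position: (0, 0)
Distance = 0; < 1e-6 -> CLOSED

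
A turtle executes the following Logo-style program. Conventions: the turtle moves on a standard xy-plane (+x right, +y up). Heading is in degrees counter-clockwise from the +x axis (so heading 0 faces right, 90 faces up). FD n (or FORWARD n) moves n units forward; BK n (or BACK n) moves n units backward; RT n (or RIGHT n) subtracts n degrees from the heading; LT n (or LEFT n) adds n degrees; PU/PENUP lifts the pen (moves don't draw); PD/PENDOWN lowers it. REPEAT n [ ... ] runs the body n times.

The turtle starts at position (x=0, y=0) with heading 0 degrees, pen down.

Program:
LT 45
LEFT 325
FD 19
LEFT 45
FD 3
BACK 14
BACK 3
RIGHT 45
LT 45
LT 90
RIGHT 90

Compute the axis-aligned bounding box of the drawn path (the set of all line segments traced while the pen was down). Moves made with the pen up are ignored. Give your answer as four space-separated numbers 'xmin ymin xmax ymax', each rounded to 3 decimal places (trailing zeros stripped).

Answer: 0 -8.169 20.432 5.757

Derivation:
Executing turtle program step by step:
Start: pos=(0,0), heading=0, pen down
LT 45: heading 0 -> 45
LT 325: heading 45 -> 10
FD 19: (0,0) -> (18.711,3.299) [heading=10, draw]
LT 45: heading 10 -> 55
FD 3: (18.711,3.299) -> (20.432,5.757) [heading=55, draw]
BK 14: (20.432,5.757) -> (12.402,-5.711) [heading=55, draw]
BK 3: (12.402,-5.711) -> (10.681,-8.169) [heading=55, draw]
RT 45: heading 55 -> 10
LT 45: heading 10 -> 55
LT 90: heading 55 -> 145
RT 90: heading 145 -> 55
Final: pos=(10.681,-8.169), heading=55, 4 segment(s) drawn

Segment endpoints: x in {0, 10.681, 12.402, 18.711, 20.432}, y in {-8.169, -5.711, 0, 3.299, 5.757}
xmin=0, ymin=-8.169, xmax=20.432, ymax=5.757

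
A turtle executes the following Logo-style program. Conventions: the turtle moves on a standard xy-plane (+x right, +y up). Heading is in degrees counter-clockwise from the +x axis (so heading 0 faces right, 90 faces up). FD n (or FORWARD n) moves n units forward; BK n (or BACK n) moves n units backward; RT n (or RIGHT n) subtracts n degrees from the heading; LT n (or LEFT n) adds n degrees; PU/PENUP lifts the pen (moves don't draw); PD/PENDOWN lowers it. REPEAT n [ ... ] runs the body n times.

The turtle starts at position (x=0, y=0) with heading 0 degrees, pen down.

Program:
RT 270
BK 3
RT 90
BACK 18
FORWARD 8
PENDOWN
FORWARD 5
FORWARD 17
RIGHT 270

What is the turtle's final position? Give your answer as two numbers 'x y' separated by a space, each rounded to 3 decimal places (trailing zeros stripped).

Executing turtle program step by step:
Start: pos=(0,0), heading=0, pen down
RT 270: heading 0 -> 90
BK 3: (0,0) -> (0,-3) [heading=90, draw]
RT 90: heading 90 -> 0
BK 18: (0,-3) -> (-18,-3) [heading=0, draw]
FD 8: (-18,-3) -> (-10,-3) [heading=0, draw]
PD: pen down
FD 5: (-10,-3) -> (-5,-3) [heading=0, draw]
FD 17: (-5,-3) -> (12,-3) [heading=0, draw]
RT 270: heading 0 -> 90
Final: pos=(12,-3), heading=90, 5 segment(s) drawn

Answer: 12 -3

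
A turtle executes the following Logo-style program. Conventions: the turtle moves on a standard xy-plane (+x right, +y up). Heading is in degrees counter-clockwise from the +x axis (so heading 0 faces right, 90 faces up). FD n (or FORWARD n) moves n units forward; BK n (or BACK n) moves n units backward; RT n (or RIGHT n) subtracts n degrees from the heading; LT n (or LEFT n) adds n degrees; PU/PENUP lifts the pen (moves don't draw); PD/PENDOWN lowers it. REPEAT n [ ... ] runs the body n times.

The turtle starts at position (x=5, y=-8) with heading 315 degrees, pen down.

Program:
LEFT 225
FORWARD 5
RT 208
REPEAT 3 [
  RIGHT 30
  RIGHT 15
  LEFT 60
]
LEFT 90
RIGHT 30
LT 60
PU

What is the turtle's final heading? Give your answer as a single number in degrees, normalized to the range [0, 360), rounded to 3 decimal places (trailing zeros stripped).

Executing turtle program step by step:
Start: pos=(5,-8), heading=315, pen down
LT 225: heading 315 -> 180
FD 5: (5,-8) -> (0,-8) [heading=180, draw]
RT 208: heading 180 -> 332
REPEAT 3 [
  -- iteration 1/3 --
  RT 30: heading 332 -> 302
  RT 15: heading 302 -> 287
  LT 60: heading 287 -> 347
  -- iteration 2/3 --
  RT 30: heading 347 -> 317
  RT 15: heading 317 -> 302
  LT 60: heading 302 -> 2
  -- iteration 3/3 --
  RT 30: heading 2 -> 332
  RT 15: heading 332 -> 317
  LT 60: heading 317 -> 17
]
LT 90: heading 17 -> 107
RT 30: heading 107 -> 77
LT 60: heading 77 -> 137
PU: pen up
Final: pos=(0,-8), heading=137, 1 segment(s) drawn

Answer: 137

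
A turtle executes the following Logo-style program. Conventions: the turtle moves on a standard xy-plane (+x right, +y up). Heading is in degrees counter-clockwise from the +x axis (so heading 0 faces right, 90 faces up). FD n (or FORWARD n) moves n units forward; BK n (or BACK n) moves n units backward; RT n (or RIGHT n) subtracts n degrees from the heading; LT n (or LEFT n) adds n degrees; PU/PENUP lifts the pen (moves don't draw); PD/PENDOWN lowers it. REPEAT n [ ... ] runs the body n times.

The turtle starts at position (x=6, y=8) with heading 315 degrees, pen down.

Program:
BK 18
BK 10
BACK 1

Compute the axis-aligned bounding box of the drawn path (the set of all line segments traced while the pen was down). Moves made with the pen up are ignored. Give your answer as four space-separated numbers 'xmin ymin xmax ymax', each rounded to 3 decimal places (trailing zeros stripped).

Answer: -14.506 8 6 28.506

Derivation:
Executing turtle program step by step:
Start: pos=(6,8), heading=315, pen down
BK 18: (6,8) -> (-6.728,20.728) [heading=315, draw]
BK 10: (-6.728,20.728) -> (-13.799,27.799) [heading=315, draw]
BK 1: (-13.799,27.799) -> (-14.506,28.506) [heading=315, draw]
Final: pos=(-14.506,28.506), heading=315, 3 segment(s) drawn

Segment endpoints: x in {-14.506, -13.799, -6.728, 6}, y in {8, 20.728, 27.799, 28.506}
xmin=-14.506, ymin=8, xmax=6, ymax=28.506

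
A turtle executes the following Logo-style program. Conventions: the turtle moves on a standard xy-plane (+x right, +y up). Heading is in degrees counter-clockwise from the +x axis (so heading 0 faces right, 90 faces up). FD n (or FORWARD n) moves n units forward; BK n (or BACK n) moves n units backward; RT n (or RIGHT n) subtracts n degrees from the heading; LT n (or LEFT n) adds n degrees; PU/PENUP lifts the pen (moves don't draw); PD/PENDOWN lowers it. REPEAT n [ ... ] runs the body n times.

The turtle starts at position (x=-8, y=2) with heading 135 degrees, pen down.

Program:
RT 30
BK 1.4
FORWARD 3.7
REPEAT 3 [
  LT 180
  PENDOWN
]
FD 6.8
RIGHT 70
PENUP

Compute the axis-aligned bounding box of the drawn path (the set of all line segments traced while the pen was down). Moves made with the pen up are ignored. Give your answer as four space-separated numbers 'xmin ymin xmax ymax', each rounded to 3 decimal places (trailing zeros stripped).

Answer: -8.595 -2.347 -6.835 4.222

Derivation:
Executing turtle program step by step:
Start: pos=(-8,2), heading=135, pen down
RT 30: heading 135 -> 105
BK 1.4: (-8,2) -> (-7.638,0.648) [heading=105, draw]
FD 3.7: (-7.638,0.648) -> (-8.595,4.222) [heading=105, draw]
REPEAT 3 [
  -- iteration 1/3 --
  LT 180: heading 105 -> 285
  PD: pen down
  -- iteration 2/3 --
  LT 180: heading 285 -> 105
  PD: pen down
  -- iteration 3/3 --
  LT 180: heading 105 -> 285
  PD: pen down
]
FD 6.8: (-8.595,4.222) -> (-6.835,-2.347) [heading=285, draw]
RT 70: heading 285 -> 215
PU: pen up
Final: pos=(-6.835,-2.347), heading=215, 3 segment(s) drawn

Segment endpoints: x in {-8.595, -8, -7.638, -6.835}, y in {-2.347, 0.648, 2, 4.222}
xmin=-8.595, ymin=-2.347, xmax=-6.835, ymax=4.222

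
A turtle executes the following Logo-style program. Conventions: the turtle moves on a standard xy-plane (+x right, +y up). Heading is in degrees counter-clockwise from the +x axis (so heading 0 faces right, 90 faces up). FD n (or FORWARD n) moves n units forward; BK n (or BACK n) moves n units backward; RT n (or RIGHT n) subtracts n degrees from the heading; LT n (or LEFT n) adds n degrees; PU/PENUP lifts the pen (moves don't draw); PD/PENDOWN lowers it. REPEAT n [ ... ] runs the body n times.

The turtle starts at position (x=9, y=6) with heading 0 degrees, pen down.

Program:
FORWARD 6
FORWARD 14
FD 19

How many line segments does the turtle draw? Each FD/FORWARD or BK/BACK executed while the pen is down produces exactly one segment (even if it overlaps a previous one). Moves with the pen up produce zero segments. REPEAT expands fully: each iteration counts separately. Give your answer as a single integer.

Executing turtle program step by step:
Start: pos=(9,6), heading=0, pen down
FD 6: (9,6) -> (15,6) [heading=0, draw]
FD 14: (15,6) -> (29,6) [heading=0, draw]
FD 19: (29,6) -> (48,6) [heading=0, draw]
Final: pos=(48,6), heading=0, 3 segment(s) drawn
Segments drawn: 3

Answer: 3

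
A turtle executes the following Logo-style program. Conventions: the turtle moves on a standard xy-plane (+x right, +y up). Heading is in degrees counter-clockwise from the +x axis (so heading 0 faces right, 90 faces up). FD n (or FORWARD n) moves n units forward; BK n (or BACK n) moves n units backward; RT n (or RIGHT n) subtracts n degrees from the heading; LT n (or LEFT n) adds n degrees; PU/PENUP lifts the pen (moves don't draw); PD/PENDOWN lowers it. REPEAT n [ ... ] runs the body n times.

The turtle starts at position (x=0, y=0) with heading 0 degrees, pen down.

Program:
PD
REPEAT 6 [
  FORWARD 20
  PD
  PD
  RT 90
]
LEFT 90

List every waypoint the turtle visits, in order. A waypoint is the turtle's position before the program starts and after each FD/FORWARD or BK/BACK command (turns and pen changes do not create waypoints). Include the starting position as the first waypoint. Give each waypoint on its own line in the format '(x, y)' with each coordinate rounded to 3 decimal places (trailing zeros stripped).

Answer: (0, 0)
(20, 0)
(20, -20)
(0, -20)
(0, 0)
(20, 0)
(20, -20)

Derivation:
Executing turtle program step by step:
Start: pos=(0,0), heading=0, pen down
PD: pen down
REPEAT 6 [
  -- iteration 1/6 --
  FD 20: (0,0) -> (20,0) [heading=0, draw]
  PD: pen down
  PD: pen down
  RT 90: heading 0 -> 270
  -- iteration 2/6 --
  FD 20: (20,0) -> (20,-20) [heading=270, draw]
  PD: pen down
  PD: pen down
  RT 90: heading 270 -> 180
  -- iteration 3/6 --
  FD 20: (20,-20) -> (0,-20) [heading=180, draw]
  PD: pen down
  PD: pen down
  RT 90: heading 180 -> 90
  -- iteration 4/6 --
  FD 20: (0,-20) -> (0,0) [heading=90, draw]
  PD: pen down
  PD: pen down
  RT 90: heading 90 -> 0
  -- iteration 5/6 --
  FD 20: (0,0) -> (20,0) [heading=0, draw]
  PD: pen down
  PD: pen down
  RT 90: heading 0 -> 270
  -- iteration 6/6 --
  FD 20: (20,0) -> (20,-20) [heading=270, draw]
  PD: pen down
  PD: pen down
  RT 90: heading 270 -> 180
]
LT 90: heading 180 -> 270
Final: pos=(20,-20), heading=270, 6 segment(s) drawn
Waypoints (7 total):
(0, 0)
(20, 0)
(20, -20)
(0, -20)
(0, 0)
(20, 0)
(20, -20)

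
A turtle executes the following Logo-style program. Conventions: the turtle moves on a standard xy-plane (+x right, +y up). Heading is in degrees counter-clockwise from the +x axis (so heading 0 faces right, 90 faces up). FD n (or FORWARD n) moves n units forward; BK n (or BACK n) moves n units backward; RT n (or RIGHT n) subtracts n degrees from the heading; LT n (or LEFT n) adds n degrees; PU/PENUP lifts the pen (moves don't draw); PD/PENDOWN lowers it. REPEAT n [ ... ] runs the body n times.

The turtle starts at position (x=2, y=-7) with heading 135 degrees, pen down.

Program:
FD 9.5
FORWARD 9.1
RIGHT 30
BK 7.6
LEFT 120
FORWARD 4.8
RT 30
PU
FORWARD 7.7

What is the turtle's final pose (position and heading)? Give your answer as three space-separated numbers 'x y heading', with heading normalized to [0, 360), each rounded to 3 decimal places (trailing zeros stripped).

Executing turtle program step by step:
Start: pos=(2,-7), heading=135, pen down
FD 9.5: (2,-7) -> (-4.718,-0.282) [heading=135, draw]
FD 9.1: (-4.718,-0.282) -> (-11.152,6.152) [heading=135, draw]
RT 30: heading 135 -> 105
BK 7.6: (-11.152,6.152) -> (-9.185,-1.189) [heading=105, draw]
LT 120: heading 105 -> 225
FD 4.8: (-9.185,-1.189) -> (-12.579,-4.583) [heading=225, draw]
RT 30: heading 225 -> 195
PU: pen up
FD 7.7: (-12.579,-4.583) -> (-20.017,-6.576) [heading=195, move]
Final: pos=(-20.017,-6.576), heading=195, 4 segment(s) drawn

Answer: -20.017 -6.576 195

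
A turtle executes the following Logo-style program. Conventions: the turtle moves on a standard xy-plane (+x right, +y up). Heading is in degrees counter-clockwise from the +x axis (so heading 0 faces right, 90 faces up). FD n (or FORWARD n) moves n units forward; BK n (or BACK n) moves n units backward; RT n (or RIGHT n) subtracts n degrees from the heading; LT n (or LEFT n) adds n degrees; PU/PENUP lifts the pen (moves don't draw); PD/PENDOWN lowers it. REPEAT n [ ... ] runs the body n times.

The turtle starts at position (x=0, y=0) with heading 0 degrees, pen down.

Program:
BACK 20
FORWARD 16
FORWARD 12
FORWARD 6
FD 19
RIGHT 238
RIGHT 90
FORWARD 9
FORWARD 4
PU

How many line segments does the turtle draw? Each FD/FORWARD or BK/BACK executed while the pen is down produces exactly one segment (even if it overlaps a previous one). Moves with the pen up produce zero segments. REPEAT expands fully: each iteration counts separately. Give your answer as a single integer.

Executing turtle program step by step:
Start: pos=(0,0), heading=0, pen down
BK 20: (0,0) -> (-20,0) [heading=0, draw]
FD 16: (-20,0) -> (-4,0) [heading=0, draw]
FD 12: (-4,0) -> (8,0) [heading=0, draw]
FD 6: (8,0) -> (14,0) [heading=0, draw]
FD 19: (14,0) -> (33,0) [heading=0, draw]
RT 238: heading 0 -> 122
RT 90: heading 122 -> 32
FD 9: (33,0) -> (40.632,4.769) [heading=32, draw]
FD 4: (40.632,4.769) -> (44.025,6.889) [heading=32, draw]
PU: pen up
Final: pos=(44.025,6.889), heading=32, 7 segment(s) drawn
Segments drawn: 7

Answer: 7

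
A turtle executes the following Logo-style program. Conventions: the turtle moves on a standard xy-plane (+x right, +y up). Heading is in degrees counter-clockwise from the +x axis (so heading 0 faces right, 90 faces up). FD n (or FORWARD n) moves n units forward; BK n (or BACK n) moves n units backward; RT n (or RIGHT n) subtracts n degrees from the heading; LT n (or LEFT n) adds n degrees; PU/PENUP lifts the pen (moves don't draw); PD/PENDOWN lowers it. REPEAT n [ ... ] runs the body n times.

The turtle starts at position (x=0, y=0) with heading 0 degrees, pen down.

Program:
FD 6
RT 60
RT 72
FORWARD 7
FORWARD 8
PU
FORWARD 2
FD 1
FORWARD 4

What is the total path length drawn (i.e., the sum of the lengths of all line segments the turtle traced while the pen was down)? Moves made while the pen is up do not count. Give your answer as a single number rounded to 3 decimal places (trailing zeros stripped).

Executing turtle program step by step:
Start: pos=(0,0), heading=0, pen down
FD 6: (0,0) -> (6,0) [heading=0, draw]
RT 60: heading 0 -> 300
RT 72: heading 300 -> 228
FD 7: (6,0) -> (1.316,-5.202) [heading=228, draw]
FD 8: (1.316,-5.202) -> (-4.037,-11.147) [heading=228, draw]
PU: pen up
FD 2: (-4.037,-11.147) -> (-5.375,-12.633) [heading=228, move]
FD 1: (-5.375,-12.633) -> (-6.044,-13.377) [heading=228, move]
FD 4: (-6.044,-13.377) -> (-8.721,-16.349) [heading=228, move]
Final: pos=(-8.721,-16.349), heading=228, 3 segment(s) drawn

Segment lengths:
  seg 1: (0,0) -> (6,0), length = 6
  seg 2: (6,0) -> (1.316,-5.202), length = 7
  seg 3: (1.316,-5.202) -> (-4.037,-11.147), length = 8
Total = 21

Answer: 21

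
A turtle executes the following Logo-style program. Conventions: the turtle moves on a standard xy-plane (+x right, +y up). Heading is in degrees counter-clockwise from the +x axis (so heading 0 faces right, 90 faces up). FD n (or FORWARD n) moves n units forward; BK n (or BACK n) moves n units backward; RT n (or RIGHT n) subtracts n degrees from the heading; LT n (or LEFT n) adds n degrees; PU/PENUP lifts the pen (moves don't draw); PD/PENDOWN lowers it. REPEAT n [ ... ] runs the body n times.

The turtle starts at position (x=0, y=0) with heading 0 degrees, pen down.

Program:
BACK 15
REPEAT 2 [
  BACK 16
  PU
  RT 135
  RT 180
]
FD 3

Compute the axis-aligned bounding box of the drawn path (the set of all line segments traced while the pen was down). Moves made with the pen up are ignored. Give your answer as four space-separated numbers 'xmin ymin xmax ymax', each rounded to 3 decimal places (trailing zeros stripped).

Executing turtle program step by step:
Start: pos=(0,0), heading=0, pen down
BK 15: (0,0) -> (-15,0) [heading=0, draw]
REPEAT 2 [
  -- iteration 1/2 --
  BK 16: (-15,0) -> (-31,0) [heading=0, draw]
  PU: pen up
  RT 135: heading 0 -> 225
  RT 180: heading 225 -> 45
  -- iteration 2/2 --
  BK 16: (-31,0) -> (-42.314,-11.314) [heading=45, move]
  PU: pen up
  RT 135: heading 45 -> 270
  RT 180: heading 270 -> 90
]
FD 3: (-42.314,-11.314) -> (-42.314,-8.314) [heading=90, move]
Final: pos=(-42.314,-8.314), heading=90, 2 segment(s) drawn

Segment endpoints: x in {-31, -15, 0}, y in {0}
xmin=-31, ymin=0, xmax=0, ymax=0

Answer: -31 0 0 0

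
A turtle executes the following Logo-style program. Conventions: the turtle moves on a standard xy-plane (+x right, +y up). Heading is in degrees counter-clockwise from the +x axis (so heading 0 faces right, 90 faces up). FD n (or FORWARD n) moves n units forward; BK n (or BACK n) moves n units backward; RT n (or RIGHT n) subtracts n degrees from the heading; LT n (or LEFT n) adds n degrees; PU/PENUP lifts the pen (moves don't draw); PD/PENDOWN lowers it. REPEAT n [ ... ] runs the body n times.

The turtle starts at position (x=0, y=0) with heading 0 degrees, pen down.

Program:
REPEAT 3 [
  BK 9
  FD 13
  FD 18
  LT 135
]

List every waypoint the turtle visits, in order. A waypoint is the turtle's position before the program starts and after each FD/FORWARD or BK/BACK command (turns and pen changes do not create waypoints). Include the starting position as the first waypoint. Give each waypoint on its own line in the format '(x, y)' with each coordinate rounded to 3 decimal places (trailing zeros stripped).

Executing turtle program step by step:
Start: pos=(0,0), heading=0, pen down
REPEAT 3 [
  -- iteration 1/3 --
  BK 9: (0,0) -> (-9,0) [heading=0, draw]
  FD 13: (-9,0) -> (4,0) [heading=0, draw]
  FD 18: (4,0) -> (22,0) [heading=0, draw]
  LT 135: heading 0 -> 135
  -- iteration 2/3 --
  BK 9: (22,0) -> (28.364,-6.364) [heading=135, draw]
  FD 13: (28.364,-6.364) -> (19.172,2.828) [heading=135, draw]
  FD 18: (19.172,2.828) -> (6.444,15.556) [heading=135, draw]
  LT 135: heading 135 -> 270
  -- iteration 3/3 --
  BK 9: (6.444,15.556) -> (6.444,24.556) [heading=270, draw]
  FD 13: (6.444,24.556) -> (6.444,11.556) [heading=270, draw]
  FD 18: (6.444,11.556) -> (6.444,-6.444) [heading=270, draw]
  LT 135: heading 270 -> 45
]
Final: pos=(6.444,-6.444), heading=45, 9 segment(s) drawn
Waypoints (10 total):
(0, 0)
(-9, 0)
(4, 0)
(22, 0)
(28.364, -6.364)
(19.172, 2.828)
(6.444, 15.556)
(6.444, 24.556)
(6.444, 11.556)
(6.444, -6.444)

Answer: (0, 0)
(-9, 0)
(4, 0)
(22, 0)
(28.364, -6.364)
(19.172, 2.828)
(6.444, 15.556)
(6.444, 24.556)
(6.444, 11.556)
(6.444, -6.444)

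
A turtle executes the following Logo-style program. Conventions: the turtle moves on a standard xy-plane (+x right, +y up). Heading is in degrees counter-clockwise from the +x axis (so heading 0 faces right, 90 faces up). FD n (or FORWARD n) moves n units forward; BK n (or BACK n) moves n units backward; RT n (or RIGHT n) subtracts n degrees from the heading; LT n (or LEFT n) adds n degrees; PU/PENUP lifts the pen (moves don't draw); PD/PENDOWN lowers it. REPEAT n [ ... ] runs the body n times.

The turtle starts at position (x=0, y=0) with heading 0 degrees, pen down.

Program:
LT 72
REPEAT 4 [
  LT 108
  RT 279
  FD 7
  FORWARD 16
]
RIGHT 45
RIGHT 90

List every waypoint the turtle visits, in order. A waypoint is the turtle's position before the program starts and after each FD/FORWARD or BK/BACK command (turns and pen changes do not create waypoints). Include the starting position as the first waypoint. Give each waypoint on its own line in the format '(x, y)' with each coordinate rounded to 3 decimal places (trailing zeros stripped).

Executing turtle program step by step:
Start: pos=(0,0), heading=0, pen down
LT 72: heading 0 -> 72
REPEAT 4 [
  -- iteration 1/4 --
  LT 108: heading 72 -> 180
  RT 279: heading 180 -> 261
  FD 7: (0,0) -> (-1.095,-6.914) [heading=261, draw]
  FD 16: (-1.095,-6.914) -> (-3.598,-22.717) [heading=261, draw]
  -- iteration 2/4 --
  LT 108: heading 261 -> 9
  RT 279: heading 9 -> 90
  FD 7: (-3.598,-22.717) -> (-3.598,-15.717) [heading=90, draw]
  FD 16: (-3.598,-15.717) -> (-3.598,0.283) [heading=90, draw]
  -- iteration 3/4 --
  LT 108: heading 90 -> 198
  RT 279: heading 198 -> 279
  FD 7: (-3.598,0.283) -> (-2.503,-6.631) [heading=279, draw]
  FD 16: (-2.503,-6.631) -> (0,-22.434) [heading=279, draw]
  -- iteration 4/4 --
  LT 108: heading 279 -> 27
  RT 279: heading 27 -> 108
  FD 7: (0,-22.434) -> (-2.163,-15.776) [heading=108, draw]
  FD 16: (-2.163,-15.776) -> (-7.107,-0.559) [heading=108, draw]
]
RT 45: heading 108 -> 63
RT 90: heading 63 -> 333
Final: pos=(-7.107,-0.559), heading=333, 8 segment(s) drawn
Waypoints (9 total):
(0, 0)
(-1.095, -6.914)
(-3.598, -22.717)
(-3.598, -15.717)
(-3.598, 0.283)
(-2.503, -6.631)
(0, -22.434)
(-2.163, -15.776)
(-7.107, -0.559)

Answer: (0, 0)
(-1.095, -6.914)
(-3.598, -22.717)
(-3.598, -15.717)
(-3.598, 0.283)
(-2.503, -6.631)
(0, -22.434)
(-2.163, -15.776)
(-7.107, -0.559)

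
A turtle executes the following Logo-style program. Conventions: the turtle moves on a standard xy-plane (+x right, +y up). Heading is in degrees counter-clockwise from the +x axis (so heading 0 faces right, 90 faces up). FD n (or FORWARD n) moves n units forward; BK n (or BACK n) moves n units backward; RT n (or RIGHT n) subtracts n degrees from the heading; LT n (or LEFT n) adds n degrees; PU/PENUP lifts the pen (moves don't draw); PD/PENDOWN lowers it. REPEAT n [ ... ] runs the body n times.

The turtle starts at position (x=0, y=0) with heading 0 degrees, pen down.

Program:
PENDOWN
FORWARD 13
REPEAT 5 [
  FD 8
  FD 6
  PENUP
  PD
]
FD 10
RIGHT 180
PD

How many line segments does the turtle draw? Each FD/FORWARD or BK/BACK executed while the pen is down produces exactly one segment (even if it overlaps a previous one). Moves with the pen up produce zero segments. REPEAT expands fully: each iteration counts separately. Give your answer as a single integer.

Answer: 12

Derivation:
Executing turtle program step by step:
Start: pos=(0,0), heading=0, pen down
PD: pen down
FD 13: (0,0) -> (13,0) [heading=0, draw]
REPEAT 5 [
  -- iteration 1/5 --
  FD 8: (13,0) -> (21,0) [heading=0, draw]
  FD 6: (21,0) -> (27,0) [heading=0, draw]
  PU: pen up
  PD: pen down
  -- iteration 2/5 --
  FD 8: (27,0) -> (35,0) [heading=0, draw]
  FD 6: (35,0) -> (41,0) [heading=0, draw]
  PU: pen up
  PD: pen down
  -- iteration 3/5 --
  FD 8: (41,0) -> (49,0) [heading=0, draw]
  FD 6: (49,0) -> (55,0) [heading=0, draw]
  PU: pen up
  PD: pen down
  -- iteration 4/5 --
  FD 8: (55,0) -> (63,0) [heading=0, draw]
  FD 6: (63,0) -> (69,0) [heading=0, draw]
  PU: pen up
  PD: pen down
  -- iteration 5/5 --
  FD 8: (69,0) -> (77,0) [heading=0, draw]
  FD 6: (77,0) -> (83,0) [heading=0, draw]
  PU: pen up
  PD: pen down
]
FD 10: (83,0) -> (93,0) [heading=0, draw]
RT 180: heading 0 -> 180
PD: pen down
Final: pos=(93,0), heading=180, 12 segment(s) drawn
Segments drawn: 12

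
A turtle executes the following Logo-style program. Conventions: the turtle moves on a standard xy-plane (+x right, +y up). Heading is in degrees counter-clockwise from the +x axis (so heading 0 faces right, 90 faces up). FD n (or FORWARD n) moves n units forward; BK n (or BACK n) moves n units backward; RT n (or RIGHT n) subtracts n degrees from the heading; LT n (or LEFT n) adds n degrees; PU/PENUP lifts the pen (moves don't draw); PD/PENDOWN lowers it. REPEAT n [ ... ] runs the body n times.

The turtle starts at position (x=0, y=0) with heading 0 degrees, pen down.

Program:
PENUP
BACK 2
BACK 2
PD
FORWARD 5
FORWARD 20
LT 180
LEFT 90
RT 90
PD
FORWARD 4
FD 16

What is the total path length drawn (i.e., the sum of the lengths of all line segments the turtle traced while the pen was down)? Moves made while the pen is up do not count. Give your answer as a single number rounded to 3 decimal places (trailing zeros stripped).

Answer: 45

Derivation:
Executing turtle program step by step:
Start: pos=(0,0), heading=0, pen down
PU: pen up
BK 2: (0,0) -> (-2,0) [heading=0, move]
BK 2: (-2,0) -> (-4,0) [heading=0, move]
PD: pen down
FD 5: (-4,0) -> (1,0) [heading=0, draw]
FD 20: (1,0) -> (21,0) [heading=0, draw]
LT 180: heading 0 -> 180
LT 90: heading 180 -> 270
RT 90: heading 270 -> 180
PD: pen down
FD 4: (21,0) -> (17,0) [heading=180, draw]
FD 16: (17,0) -> (1,0) [heading=180, draw]
Final: pos=(1,0), heading=180, 4 segment(s) drawn

Segment lengths:
  seg 1: (-4,0) -> (1,0), length = 5
  seg 2: (1,0) -> (21,0), length = 20
  seg 3: (21,0) -> (17,0), length = 4
  seg 4: (17,0) -> (1,0), length = 16
Total = 45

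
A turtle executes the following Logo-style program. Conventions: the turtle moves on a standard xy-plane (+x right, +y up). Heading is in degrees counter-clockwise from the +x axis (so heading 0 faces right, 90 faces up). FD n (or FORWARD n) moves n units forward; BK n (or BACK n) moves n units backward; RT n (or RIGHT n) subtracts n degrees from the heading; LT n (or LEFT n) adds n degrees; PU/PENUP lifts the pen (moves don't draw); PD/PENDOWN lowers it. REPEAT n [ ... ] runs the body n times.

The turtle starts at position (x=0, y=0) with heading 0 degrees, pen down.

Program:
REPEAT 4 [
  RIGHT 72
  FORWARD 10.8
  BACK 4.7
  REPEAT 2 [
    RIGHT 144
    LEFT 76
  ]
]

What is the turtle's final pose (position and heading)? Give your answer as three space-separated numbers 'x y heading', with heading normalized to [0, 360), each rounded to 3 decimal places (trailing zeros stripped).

Answer: 4.761 -2.12 248

Derivation:
Executing turtle program step by step:
Start: pos=(0,0), heading=0, pen down
REPEAT 4 [
  -- iteration 1/4 --
  RT 72: heading 0 -> 288
  FD 10.8: (0,0) -> (3.337,-10.271) [heading=288, draw]
  BK 4.7: (3.337,-10.271) -> (1.885,-5.801) [heading=288, draw]
  REPEAT 2 [
    -- iteration 1/2 --
    RT 144: heading 288 -> 144
    LT 76: heading 144 -> 220
    -- iteration 2/2 --
    RT 144: heading 220 -> 76
    LT 76: heading 76 -> 152
  ]
  -- iteration 2/4 --
  RT 72: heading 152 -> 80
  FD 10.8: (1.885,-5.801) -> (3.76,4.834) [heading=80, draw]
  BK 4.7: (3.76,4.834) -> (2.944,0.206) [heading=80, draw]
  REPEAT 2 [
    -- iteration 1/2 --
    RT 144: heading 80 -> 296
    LT 76: heading 296 -> 12
    -- iteration 2/2 --
    RT 144: heading 12 -> 228
    LT 76: heading 228 -> 304
  ]
  -- iteration 3/4 --
  RT 72: heading 304 -> 232
  FD 10.8: (2.944,0.206) -> (-3.705,-8.305) [heading=232, draw]
  BK 4.7: (-3.705,-8.305) -> (-0.811,-4.601) [heading=232, draw]
  REPEAT 2 [
    -- iteration 1/2 --
    RT 144: heading 232 -> 88
    LT 76: heading 88 -> 164
    -- iteration 2/2 --
    RT 144: heading 164 -> 20
    LT 76: heading 20 -> 96
  ]
  -- iteration 4/4 --
  RT 72: heading 96 -> 24
  FD 10.8: (-0.811,-4.601) -> (9.055,-0.208) [heading=24, draw]
  BK 4.7: (9.055,-0.208) -> (4.761,-2.12) [heading=24, draw]
  REPEAT 2 [
    -- iteration 1/2 --
    RT 144: heading 24 -> 240
    LT 76: heading 240 -> 316
    -- iteration 2/2 --
    RT 144: heading 316 -> 172
    LT 76: heading 172 -> 248
  ]
]
Final: pos=(4.761,-2.12), heading=248, 8 segment(s) drawn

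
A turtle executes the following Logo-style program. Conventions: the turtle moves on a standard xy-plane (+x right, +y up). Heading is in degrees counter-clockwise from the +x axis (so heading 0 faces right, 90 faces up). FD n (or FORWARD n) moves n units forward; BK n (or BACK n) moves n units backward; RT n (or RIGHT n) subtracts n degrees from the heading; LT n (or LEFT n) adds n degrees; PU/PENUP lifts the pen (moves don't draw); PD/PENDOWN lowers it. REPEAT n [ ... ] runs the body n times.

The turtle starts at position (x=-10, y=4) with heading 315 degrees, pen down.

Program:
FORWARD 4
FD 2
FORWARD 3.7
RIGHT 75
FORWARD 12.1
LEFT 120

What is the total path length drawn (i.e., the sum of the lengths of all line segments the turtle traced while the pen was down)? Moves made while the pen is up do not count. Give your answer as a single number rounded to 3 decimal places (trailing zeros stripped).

Answer: 21.8

Derivation:
Executing turtle program step by step:
Start: pos=(-10,4), heading=315, pen down
FD 4: (-10,4) -> (-7.172,1.172) [heading=315, draw]
FD 2: (-7.172,1.172) -> (-5.757,-0.243) [heading=315, draw]
FD 3.7: (-5.757,-0.243) -> (-3.141,-2.859) [heading=315, draw]
RT 75: heading 315 -> 240
FD 12.1: (-3.141,-2.859) -> (-9.191,-13.338) [heading=240, draw]
LT 120: heading 240 -> 0
Final: pos=(-9.191,-13.338), heading=0, 4 segment(s) drawn

Segment lengths:
  seg 1: (-10,4) -> (-7.172,1.172), length = 4
  seg 2: (-7.172,1.172) -> (-5.757,-0.243), length = 2
  seg 3: (-5.757,-0.243) -> (-3.141,-2.859), length = 3.7
  seg 4: (-3.141,-2.859) -> (-9.191,-13.338), length = 12.1
Total = 21.8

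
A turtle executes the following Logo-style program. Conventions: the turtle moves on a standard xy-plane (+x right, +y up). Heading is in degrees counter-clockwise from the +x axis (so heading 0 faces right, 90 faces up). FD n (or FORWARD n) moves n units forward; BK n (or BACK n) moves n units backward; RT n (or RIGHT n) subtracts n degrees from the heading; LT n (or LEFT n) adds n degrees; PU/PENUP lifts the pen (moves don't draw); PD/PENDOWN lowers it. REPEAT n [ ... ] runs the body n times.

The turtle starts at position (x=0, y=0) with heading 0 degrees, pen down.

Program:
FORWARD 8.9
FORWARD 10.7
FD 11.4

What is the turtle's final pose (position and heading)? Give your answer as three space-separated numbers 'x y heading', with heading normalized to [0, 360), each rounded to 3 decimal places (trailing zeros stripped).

Executing turtle program step by step:
Start: pos=(0,0), heading=0, pen down
FD 8.9: (0,0) -> (8.9,0) [heading=0, draw]
FD 10.7: (8.9,0) -> (19.6,0) [heading=0, draw]
FD 11.4: (19.6,0) -> (31,0) [heading=0, draw]
Final: pos=(31,0), heading=0, 3 segment(s) drawn

Answer: 31 0 0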